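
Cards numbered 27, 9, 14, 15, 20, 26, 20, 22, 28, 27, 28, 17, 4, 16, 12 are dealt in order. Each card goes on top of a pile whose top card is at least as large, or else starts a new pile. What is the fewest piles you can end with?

7

Place each on the leftmost legal pile:
27 → new pile 1 (tops now [27])
9 → pile 1 (tops now [9])
14 → new pile 2 (tops now [9, 14])
15 → new pile 3 (tops now [9, 14, 15])
20 → new pile 4 (tops now [9, 14, 15, 20])
26 → new pile 5 (tops now [9, 14, 15, 20, 26])
20 → pile 4 (tops now [9, 14, 15, 20, 26])
22 → pile 5 (tops now [9, 14, 15, 20, 22])
28 → new pile 6 (tops now [9, 14, 15, 20, 22, 28])
27 → pile 6 (tops now [9, 14, 15, 20, 22, 27])
28 → new pile 7 (tops now [9, 14, 15, 20, 22, 27, 28])
17 → pile 4 (tops now [9, 14, 15, 17, 22, 27, 28])
4 → pile 1 (tops now [4, 14, 15, 17, 22, 27, 28])
16 → pile 4 (tops now [4, 14, 15, 16, 22, 27, 28])
12 → pile 2 (tops now [4, 12, 15, 16, 22, 27, 28])
Seven piles.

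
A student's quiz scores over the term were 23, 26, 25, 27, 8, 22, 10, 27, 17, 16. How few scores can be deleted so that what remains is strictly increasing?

7

Fewest deletions = n − (longest strictly increasing subsequence).
Patience tails:
23 → extends → [23]
26 → extends → [23, 26]
25 → replaces 26 → [23, 25]
27 → extends → [23, 25, 27]
8 → replaces 23 → [8, 25, 27]
22 → replaces 25 → [8, 22, 27]
10 → replaces 22 → [8, 10, 27]
27 → already a tail → [8, 10, 27]
17 → replaces 27 → [8, 10, 17]
16 → replaces 17 → [8, 10, 16]
Longest strictly increasing subsequence has length 3, so deletions = 10 − 3 = 7.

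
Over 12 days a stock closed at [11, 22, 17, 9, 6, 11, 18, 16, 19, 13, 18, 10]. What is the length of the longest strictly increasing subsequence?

4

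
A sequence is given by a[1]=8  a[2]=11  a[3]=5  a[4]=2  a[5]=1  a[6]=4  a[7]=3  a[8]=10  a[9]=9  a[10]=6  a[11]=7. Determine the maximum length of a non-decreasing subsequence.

4

Track the smallest tail for each achievable length (allowing ties):
8 → extends → [8]
11 → extends → [8, 11]
5 → replaces 8 → [5, 11]
2 → replaces 5 → [2, 11]
1 → replaces 2 → [1, 11]
4 → replaces 11 → [1, 4]
3 → replaces 4 → [1, 3]
10 → extends → [1, 3, 10]
9 → replaces 10 → [1, 3, 9]
6 → replaces 9 → [1, 3, 6]
7 → extends → [1, 3, 6, 7]
Four tails, so the longest non-decreasing subsequence has length 4 (e.g. 2, 4, 6, 7).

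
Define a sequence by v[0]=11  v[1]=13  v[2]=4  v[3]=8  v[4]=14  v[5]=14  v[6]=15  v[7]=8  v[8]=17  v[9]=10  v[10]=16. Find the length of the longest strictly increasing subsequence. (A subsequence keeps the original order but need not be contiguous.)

5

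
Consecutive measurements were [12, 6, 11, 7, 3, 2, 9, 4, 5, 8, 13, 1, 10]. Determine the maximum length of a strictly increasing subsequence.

Track the smallest tail for each achievable length (strict):
12 → extends → [12]
6 → replaces 12 → [6]
11 → extends → [6, 11]
7 → replaces 11 → [6, 7]
3 → replaces 6 → [3, 7]
2 → replaces 3 → [2, 7]
9 → extends → [2, 7, 9]
4 → replaces 7 → [2, 4, 9]
5 → replaces 9 → [2, 4, 5]
8 → extends → [2, 4, 5, 8]
13 → extends → [2, 4, 5, 8, 13]
1 → replaces 2 → [1, 4, 5, 8, 13]
10 → replaces 13 → [1, 4, 5, 8, 10]
Five tails, so the longest strictly increasing subsequence has length 5 (e.g. 3, 4, 5, 8, 13).

5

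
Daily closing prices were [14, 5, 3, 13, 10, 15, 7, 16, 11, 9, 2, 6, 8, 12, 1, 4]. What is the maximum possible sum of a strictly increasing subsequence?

49

Let S[i] be the best sum of a strictly increasing subsequence ending at i:
i:      1  2  3  4  5  6  7  8  9 10 11 12 13 14 15 16
a[i]:  14  5  3 13 10 15  7 16 11  9  2  6  8 12  1  4
S:     14  5  3 18 15 33 12 49 26 21  2 11 20 38  1  7
Maximum is 49 (e.g. 5 + 13 + 15 + 16).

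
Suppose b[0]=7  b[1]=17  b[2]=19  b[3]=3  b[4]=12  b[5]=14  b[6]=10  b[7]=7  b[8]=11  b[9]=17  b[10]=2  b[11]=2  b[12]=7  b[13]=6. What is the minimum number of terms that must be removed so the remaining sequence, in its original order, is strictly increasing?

Fewest deletions = n − (longest strictly increasing subsequence).
Patience tails:
7 → extends → [7]
17 → extends → [7, 17]
19 → extends → [7, 17, 19]
3 → replaces 7 → [3, 17, 19]
12 → replaces 17 → [3, 12, 19]
14 → replaces 19 → [3, 12, 14]
10 → replaces 12 → [3, 10, 14]
7 → replaces 10 → [3, 7, 14]
11 → replaces 14 → [3, 7, 11]
17 → extends → [3, 7, 11, 17]
2 → replaces 3 → [2, 7, 11, 17]
2 → already a tail → [2, 7, 11, 17]
7 → already a tail → [2, 7, 11, 17]
6 → replaces 7 → [2, 6, 11, 17]
Longest strictly increasing subsequence has length 4, so deletions = 14 − 4 = 10.

10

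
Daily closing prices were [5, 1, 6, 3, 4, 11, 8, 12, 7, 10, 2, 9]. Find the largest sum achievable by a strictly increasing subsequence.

Let S[i] be the best sum of a strictly increasing subsequence ending at i:
i:      1  2  3  4  5  6  7  8  9 10 11 12
a[i]:   5  1  6  3  4 11  8 12  7 10  2  9
S:      5  1 11  4  8 22 19 34 18 29  3 28
Maximum is 34 (e.g. 5 + 6 + 11 + 12).

34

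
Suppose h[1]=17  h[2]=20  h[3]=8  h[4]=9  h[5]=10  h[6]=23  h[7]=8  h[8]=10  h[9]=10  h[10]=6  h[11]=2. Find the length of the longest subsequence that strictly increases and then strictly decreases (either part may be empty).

7

inc[i] = longest strictly increasing subsequence ending at i; dec[i] = longest strictly decreasing subsequence starting at i:
i:      1  2  3  4  5  6  7  8  9 10 11
h[i]:  17 20  8  9 10 23  8 10 10  6  2
inc:    1  2  1  2  3  4  1  3  3  1  1
dec:    5  5  3  4  4  4  3  3  3  2  1
Best peak at i=6 (value 23): inc=4, dec=4, length 4+4−1 = 7.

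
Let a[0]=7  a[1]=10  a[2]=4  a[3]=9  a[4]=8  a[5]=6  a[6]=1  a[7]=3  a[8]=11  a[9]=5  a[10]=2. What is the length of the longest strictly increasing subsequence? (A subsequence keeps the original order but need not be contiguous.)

3

Let dp[i] be the length of the longest such subsequence ending at index i:
i:      0  1  2  3  4  5  6  7  8  9 10
a[i]:   7 10  4  9  8  6  1  3 11  5  2
dp:     1  2  1  2  2  2  1  2  3  3  2
Maximum dp value is 3.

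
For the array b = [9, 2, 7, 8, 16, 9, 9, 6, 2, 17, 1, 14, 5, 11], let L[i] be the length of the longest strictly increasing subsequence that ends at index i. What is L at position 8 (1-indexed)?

2

dp[i] = 1 + max{dp[j] : j<i, b[j]<b[i]} (or 1 if no such j):
i:      1  2  3  4  5  6  7  8  9 10 11 12 13 14
b[i]:   9  2  7  8 16  9  9  6  2 17  1 14  5 11
dp:     1  1  2  3  4  4  4  2  1  5  1  5  2  5
At index 8 the value is 2.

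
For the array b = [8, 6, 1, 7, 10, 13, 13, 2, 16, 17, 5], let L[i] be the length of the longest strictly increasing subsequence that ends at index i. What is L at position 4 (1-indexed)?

dp[i] = 1 + max{dp[j] : j<i, b[j]<b[i]} (or 1 if no such j):
i:      1  2  3  4  5  6  7  8  9 10 11
b[i]:   8  6  1  7 10 13 13  2 16 17  5
dp:     1  1  1  2  3  4  4  2  5  6  3
At index 4 the value is 2.

2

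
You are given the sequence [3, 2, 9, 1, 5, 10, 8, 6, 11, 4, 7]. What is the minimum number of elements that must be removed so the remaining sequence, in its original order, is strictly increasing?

7

Fewest deletions = n − (longest strictly increasing subsequence).
Patience tails:
3 → extends → [3]
2 → replaces 3 → [2]
9 → extends → [2, 9]
1 → replaces 2 → [1, 9]
5 → replaces 9 → [1, 5]
10 → extends → [1, 5, 10]
8 → replaces 10 → [1, 5, 8]
6 → replaces 8 → [1, 5, 6]
11 → extends → [1, 5, 6, 11]
4 → replaces 5 → [1, 4, 6, 11]
7 → replaces 11 → [1, 4, 6, 7]
Longest strictly increasing subsequence has length 4, so deletions = 11 − 4 = 7.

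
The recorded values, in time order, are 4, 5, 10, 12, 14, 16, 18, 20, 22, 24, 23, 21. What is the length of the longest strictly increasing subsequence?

Track the smallest tail for each achievable length (strict):
4 → extends → [4]
5 → extends → [4, 5]
10 → extends → [4, 5, 10]
12 → extends → [4, 5, 10, 12]
14 → extends → [4, 5, 10, 12, 14]
16 → extends → [4, 5, 10, 12, 14, 16]
18 → extends → [4, 5, 10, 12, 14, 16, 18]
20 → extends → [4, 5, 10, 12, 14, 16, 18, 20]
22 → extends → [4, 5, 10, 12, 14, 16, 18, 20, 22]
24 → extends → [4, 5, 10, 12, 14, 16, 18, 20, 22, 24]
23 → replaces 24 → [4, 5, 10, 12, 14, 16, 18, 20, 22, 23]
21 → replaces 22 → [4, 5, 10, 12, 14, 16, 18, 20, 21, 23]
Ten tails, so the longest strictly increasing subsequence has length 10 (e.g. 4, 5, 10, 12, 14, 16, 18, 20, 22, 24).

10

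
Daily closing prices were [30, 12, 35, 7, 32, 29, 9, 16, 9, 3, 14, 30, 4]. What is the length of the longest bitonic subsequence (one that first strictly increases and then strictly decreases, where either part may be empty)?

inc[i] = longest strictly increasing subsequence ending at i; dec[i] = longest strictly decreasing subsequence starting at i:
i:      1  2  3  4  5  6  7  8  9 10 11 12 13
a[i]:  30 12 35  7 32 29  9 16  9  3 14 30  4
inc:    1  1  2  1  2  2  2  3  2  1  3  4  2
dec:    5  3  6  2  5  4  2  3  2  1  2  2  1
Best peak at i=3 (value 35): inc=2, dec=6, length 2+6−1 = 7.

7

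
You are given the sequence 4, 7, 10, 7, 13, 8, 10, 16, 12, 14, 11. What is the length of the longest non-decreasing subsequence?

7

Track the smallest tail for each achievable length (allowing ties):
4 → extends → [4]
7 → extends → [4, 7]
10 → extends → [4, 7, 10]
7 → replaces 10 → [4, 7, 7]
13 → extends → [4, 7, 7, 13]
8 → replaces 13 → [4, 7, 7, 8]
10 → extends → [4, 7, 7, 8, 10]
16 → extends → [4, 7, 7, 8, 10, 16]
12 → replaces 16 → [4, 7, 7, 8, 10, 12]
14 → extends → [4, 7, 7, 8, 10, 12, 14]
11 → replaces 12 → [4, 7, 7, 8, 10, 11, 14]
Seven tails, so the longest non-decreasing subsequence has length 7 (e.g. 4, 7, 7, 8, 10, 12, 14).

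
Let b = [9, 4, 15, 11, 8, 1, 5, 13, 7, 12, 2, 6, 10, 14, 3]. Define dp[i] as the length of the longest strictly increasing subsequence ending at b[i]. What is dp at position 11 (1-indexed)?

dp[i] = 1 + max{dp[j] : j<i, b[j]<b[i]} (or 1 if no such j):
i:      1  2  3  4  5  6  7  8  9 10 11 12 13 14 15
b[i]:   9  4 15 11  8  1  5 13  7 12  2  6 10 14  3
dp:     1  1  2  2  2  1  2  3  3  4  2  3  4  5  3
At index 11 the value is 2.

2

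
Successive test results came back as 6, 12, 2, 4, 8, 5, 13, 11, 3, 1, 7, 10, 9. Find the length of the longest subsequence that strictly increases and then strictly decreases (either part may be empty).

7

inc[i] = longest strictly increasing subsequence ending at i; dec[i] = longest strictly decreasing subsequence starting at i:
i:      1  2  3  4  5  6  7  8  9 10 11 12 13
a[i]:   6 12  2  4  8  5 13 11  3  1  7 10  9
inc:    1  2  1  2  3  3  4  4  2  1  4  5  5
dec:    4  5  2  3  4  3  4  3  2  1  1  2  1
Best peak at i=7 (value 13): inc=4, dec=4, length 4+4−1 = 7.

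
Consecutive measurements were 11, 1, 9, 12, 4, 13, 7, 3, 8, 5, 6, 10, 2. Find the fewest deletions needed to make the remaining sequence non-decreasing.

8

Fewest deletions = n − (longest non-decreasing subsequence).
Patience tails:
11 → extends → [11]
1 → replaces 11 → [1]
9 → extends → [1, 9]
12 → extends → [1, 9, 12]
4 → replaces 9 → [1, 4, 12]
13 → extends → [1, 4, 12, 13]
7 → replaces 12 → [1, 4, 7, 13]
3 → replaces 4 → [1, 3, 7, 13]
8 → replaces 13 → [1, 3, 7, 8]
5 → replaces 7 → [1, 3, 5, 8]
6 → replaces 8 → [1, 3, 5, 6]
10 → extends → [1, 3, 5, 6, 10]
2 → replaces 3 → [1, 2, 5, 6, 10]
Longest non-decreasing subsequence has length 5, so deletions = 13 − 5 = 8.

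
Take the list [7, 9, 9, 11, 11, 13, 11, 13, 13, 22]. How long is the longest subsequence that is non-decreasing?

9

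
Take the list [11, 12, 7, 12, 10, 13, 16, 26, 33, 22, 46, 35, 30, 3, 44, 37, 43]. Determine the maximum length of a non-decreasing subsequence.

Let dp[i] be the length of the longest such subsequence ending at index i:
i:      1  2  3  4  5  6  7  8  9 10 11 12 13 14 15 16 17
a[i]:  11 12  7 12 10 13 16 26 33 22 46 35 30  3 44 37 43
dp:     1  2  1  3  2  4  5  6  7  6  8  8  7  1  9  9 10
Maximum dp value is 10.

10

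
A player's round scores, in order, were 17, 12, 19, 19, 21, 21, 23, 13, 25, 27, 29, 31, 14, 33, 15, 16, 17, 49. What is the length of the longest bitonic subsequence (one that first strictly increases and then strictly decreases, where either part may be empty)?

10

inc[i] = longest strictly increasing subsequence ending at i; dec[i] = longest strictly decreasing subsequence starting at i:
i:      1  2  3  4  5  6  7  8  9 10 11 12 13 14 15 16 17 18
a[i]:  17 12 19 19 21 21 23 13 25 27 29 31 14 33 15 16 17 49
inc:    1  1  2  2  3  3  4  2  5  6  7  8  3  9  4  5  6 10
dec:    2  1  2  2  2  2  2  1  2  2  2  2  1  2  1  1  1  1
Best peak at i=14 (value 33): inc=9, dec=2, length 9+2−1 = 10.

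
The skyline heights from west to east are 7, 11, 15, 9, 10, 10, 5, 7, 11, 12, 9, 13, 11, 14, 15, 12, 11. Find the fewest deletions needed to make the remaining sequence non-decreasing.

8

Fewest deletions = n − (longest non-decreasing subsequence).
i:      1  2  3  4  5  6  7  8  9 10 11 12 13 14 15 16 17
a[i]:   7 11 15  9 10 10  5  7 11 12  9 13 11 14 15 12 11
dp:     1  2  3  2  3  4  1  2  5  6  3  7  6  8  9  7  7
max dp = 9, so deletions = 17 − 9 = 8.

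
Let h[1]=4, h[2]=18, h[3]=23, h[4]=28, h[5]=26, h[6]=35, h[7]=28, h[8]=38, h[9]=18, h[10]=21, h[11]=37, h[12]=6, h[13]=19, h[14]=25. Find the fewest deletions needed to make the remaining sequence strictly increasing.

8

Fewest deletions = n − (longest strictly increasing subsequence).
Patience tails:
4 → extends → [4]
18 → extends → [4, 18]
23 → extends → [4, 18, 23]
28 → extends → [4, 18, 23, 28]
26 → replaces 28 → [4, 18, 23, 26]
35 → extends → [4, 18, 23, 26, 35]
28 → replaces 35 → [4, 18, 23, 26, 28]
38 → extends → [4, 18, 23, 26, 28, 38]
18 → already a tail → [4, 18, 23, 26, 28, 38]
21 → replaces 23 → [4, 18, 21, 26, 28, 38]
37 → replaces 38 → [4, 18, 21, 26, 28, 37]
6 → replaces 18 → [4, 6, 21, 26, 28, 37]
19 → replaces 21 → [4, 6, 19, 26, 28, 37]
25 → replaces 26 → [4, 6, 19, 25, 28, 37]
Longest strictly increasing subsequence has length 6, so deletions = 14 − 6 = 8.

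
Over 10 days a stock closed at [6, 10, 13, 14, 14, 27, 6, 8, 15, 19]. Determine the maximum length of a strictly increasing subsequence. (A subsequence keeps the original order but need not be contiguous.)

6

Let dp[i] be the length of the longest such subsequence ending at index i:
i:      1  2  3  4  5  6  7  8  9 10
a[i]:   6 10 13 14 14 27  6  8 15 19
dp:     1  2  3  4  4  5  1  2  5  6
Maximum dp value is 6.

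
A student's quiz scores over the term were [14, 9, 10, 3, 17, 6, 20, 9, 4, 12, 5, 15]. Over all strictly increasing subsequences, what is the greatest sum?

Let S[i] be the best sum of a strictly increasing subsequence ending at i:
i:      1  2  3  4  5  6  7  8  9 10 11 12
a[i]:  14  9 10  3 17  6 20  9  4 12  5 15
S:     14  9 19  3 36  9 56 18  7 31 12 46
Maximum is 56 (e.g. 9 + 10 + 17 + 20).

56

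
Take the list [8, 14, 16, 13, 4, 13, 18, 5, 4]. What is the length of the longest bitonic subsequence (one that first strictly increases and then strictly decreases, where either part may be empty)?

6

inc[i] = longest strictly increasing subsequence ending at i; dec[i] = longest strictly decreasing subsequence starting at i:
i:      1  2  3  4  5  6  7  8  9
a[i]:   8 14 16 13  4 13 18  5  4
inc:    1  2  3  2  1  2  4  2  1
dec:    3  4  4  3  1  3  3  2  1
Best peak at i=3 (value 16): inc=3, dec=4, length 3+4−1 = 6.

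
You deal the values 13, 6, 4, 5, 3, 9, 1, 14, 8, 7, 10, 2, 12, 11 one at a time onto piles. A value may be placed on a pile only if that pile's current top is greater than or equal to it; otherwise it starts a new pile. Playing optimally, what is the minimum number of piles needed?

5

The minimum number of non-increasing subsequences covering a sequence equals the length of its longest strictly increasing subsequence.
LIS length is 5 (e.g. 4, 5, 9, 10, 12), so 5 piles are needed.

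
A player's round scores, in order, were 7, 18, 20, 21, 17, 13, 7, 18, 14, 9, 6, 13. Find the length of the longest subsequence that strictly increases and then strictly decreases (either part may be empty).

inc[i] = longest strictly increasing subsequence ending at i; dec[i] = longest strictly decreasing subsequence starting at i:
i:      1  2  3  4  5  6  7  8  9 10 11 12
a[i]:   7 18 20 21 17 13  7 18 14  9  6 13
inc:    1  2  3  4  2  2  1  3  3  2  1  3
dec:    2  5  5  5  4  3  2  4  3  2  1  1
Best peak at i=4 (value 21): inc=4, dec=5, length 4+5−1 = 8.

8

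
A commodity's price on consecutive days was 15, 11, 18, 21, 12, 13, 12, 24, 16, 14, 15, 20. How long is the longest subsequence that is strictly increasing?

6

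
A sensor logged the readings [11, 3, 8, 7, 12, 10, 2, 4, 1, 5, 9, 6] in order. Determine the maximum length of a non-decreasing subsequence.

Track the smallest tail for each achievable length (allowing ties):
11 → extends → [11]
3 → replaces 11 → [3]
8 → extends → [3, 8]
7 → replaces 8 → [3, 7]
12 → extends → [3, 7, 12]
10 → replaces 12 → [3, 7, 10]
2 → replaces 3 → [2, 7, 10]
4 → replaces 7 → [2, 4, 10]
1 → replaces 2 → [1, 4, 10]
5 → replaces 10 → [1, 4, 5]
9 → extends → [1, 4, 5, 9]
6 → replaces 9 → [1, 4, 5, 6]
Four tails, so the longest non-decreasing subsequence has length 4 (e.g. 3, 4, 5, 9).

4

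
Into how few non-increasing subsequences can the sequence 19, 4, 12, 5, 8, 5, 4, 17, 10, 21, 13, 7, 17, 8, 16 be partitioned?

Place each on the leftmost legal pile:
19 → new pile 1 (tops now [19])
4 → pile 1 (tops now [4])
12 → new pile 2 (tops now [4, 12])
5 → pile 2 (tops now [4, 5])
8 → new pile 3 (tops now [4, 5, 8])
5 → pile 2 (tops now [4, 5, 8])
4 → pile 1 (tops now [4, 5, 8])
17 → new pile 4 (tops now [4, 5, 8, 17])
10 → pile 4 (tops now [4, 5, 8, 10])
21 → new pile 5 (tops now [4, 5, 8, 10, 21])
13 → pile 5 (tops now [4, 5, 8, 10, 13])
7 → pile 3 (tops now [4, 5, 7, 10, 13])
17 → new pile 6 (tops now [4, 5, 7, 10, 13, 17])
8 → pile 4 (tops now [4, 5, 7, 8, 13, 17])
16 → pile 6 (tops now [4, 5, 7, 8, 13, 16])
Six piles.

6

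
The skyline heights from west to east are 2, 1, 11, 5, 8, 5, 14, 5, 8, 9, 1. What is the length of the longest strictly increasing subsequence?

Track the smallest tail for each achievable length (strict):
2 → extends → [2]
1 → replaces 2 → [1]
11 → extends → [1, 11]
5 → replaces 11 → [1, 5]
8 → extends → [1, 5, 8]
5 → already a tail → [1, 5, 8]
14 → extends → [1, 5, 8, 14]
5 → already a tail → [1, 5, 8, 14]
8 → already a tail → [1, 5, 8, 14]
9 → replaces 14 → [1, 5, 8, 9]
1 → already a tail → [1, 5, 8, 9]
Four tails, so the longest strictly increasing subsequence has length 4 (e.g. 2, 5, 8, 14).

4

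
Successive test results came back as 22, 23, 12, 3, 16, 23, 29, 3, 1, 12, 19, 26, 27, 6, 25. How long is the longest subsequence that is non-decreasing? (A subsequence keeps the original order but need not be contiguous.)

6

Track the smallest tail for each achievable length (allowing ties):
22 → extends → [22]
23 → extends → [22, 23]
12 → replaces 22 → [12, 23]
3 → replaces 12 → [3, 23]
16 → replaces 23 → [3, 16]
23 → extends → [3, 16, 23]
29 → extends → [3, 16, 23, 29]
3 → replaces 16 → [3, 3, 23, 29]
1 → replaces 3 → [1, 3, 23, 29]
12 → replaces 23 → [1, 3, 12, 29]
19 → replaces 29 → [1, 3, 12, 19]
26 → extends → [1, 3, 12, 19, 26]
27 → extends → [1, 3, 12, 19, 26, 27]
6 → replaces 12 → [1, 3, 6, 19, 26, 27]
25 → replaces 26 → [1, 3, 6, 19, 25, 27]
Six tails, so the longest non-decreasing subsequence has length 6 (e.g. 3, 3, 12, 19, 26, 27).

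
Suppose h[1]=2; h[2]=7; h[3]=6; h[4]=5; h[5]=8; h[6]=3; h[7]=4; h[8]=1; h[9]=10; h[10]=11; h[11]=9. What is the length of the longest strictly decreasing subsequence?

5

Negate each value so 'decreasing' becomes 'increasing', then run patience tails on the negated sequence:
-2 → extends → [-2]
-7 → replaces -2 → [-7]
-6 → extends → [-7, -6]
-5 → extends → [-7, -6, -5]
-8 → replaces -7 → [-8, -6, -5]
-3 → extends → [-8, -6, -5, -3]
-4 → replaces -3 → [-8, -6, -5, -4]
-1 → extends → [-8, -6, -5, -4, -1]
-10 → replaces -8 → [-10, -6, -5, -4, -1]
-11 → replaces -10 → [-11, -6, -5, -4, -1]
-9 → replaces -6 → [-11, -9, -5, -4, -1]
Five tails, so the longest strictly decreasing subsequence of the original has length 5.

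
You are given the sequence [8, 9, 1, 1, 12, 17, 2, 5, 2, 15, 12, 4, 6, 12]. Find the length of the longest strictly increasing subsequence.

5

Track the smallest tail for each achievable length (strict):
8 → extends → [8]
9 → extends → [8, 9]
1 → replaces 8 → [1, 9]
1 → already a tail → [1, 9]
12 → extends → [1, 9, 12]
17 → extends → [1, 9, 12, 17]
2 → replaces 9 → [1, 2, 12, 17]
5 → replaces 12 → [1, 2, 5, 17]
2 → already a tail → [1, 2, 5, 17]
15 → replaces 17 → [1, 2, 5, 15]
12 → replaces 15 → [1, 2, 5, 12]
4 → replaces 5 → [1, 2, 4, 12]
6 → replaces 12 → [1, 2, 4, 6]
12 → extends → [1, 2, 4, 6, 12]
Five tails, so the longest strictly increasing subsequence has length 5 (e.g. 1, 2, 5, 6, 12).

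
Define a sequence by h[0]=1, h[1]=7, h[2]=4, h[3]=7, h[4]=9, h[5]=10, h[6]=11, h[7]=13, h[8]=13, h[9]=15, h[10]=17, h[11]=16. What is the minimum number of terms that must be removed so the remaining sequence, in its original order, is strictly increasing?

3

Fewest deletions = n − (longest strictly increasing subsequence).
Patience tails:
1 → extends → [1]
7 → extends → [1, 7]
4 → replaces 7 → [1, 4]
7 → extends → [1, 4, 7]
9 → extends → [1, 4, 7, 9]
10 → extends → [1, 4, 7, 9, 10]
11 → extends → [1, 4, 7, 9, 10, 11]
13 → extends → [1, 4, 7, 9, 10, 11, 13]
13 → already a tail → [1, 4, 7, 9, 10, 11, 13]
15 → extends → [1, 4, 7, 9, 10, 11, 13, 15]
17 → extends → [1, 4, 7, 9, 10, 11, 13, 15, 17]
16 → replaces 17 → [1, 4, 7, 9, 10, 11, 13, 15, 16]
Longest strictly increasing subsequence has length 9, so deletions = 12 − 9 = 3.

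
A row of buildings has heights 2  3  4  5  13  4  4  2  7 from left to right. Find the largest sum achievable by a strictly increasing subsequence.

27

Let S[i] be the best sum of a strictly increasing subsequence ending at i:
i:      1  2  3  4  5  6  7  8  9
a[i]:   2  3  4  5 13  4  4  2  7
S:      2  5  9 14 27  9  9  2 21
Maximum is 27 (e.g. 2 + 3 + 4 + 5 + 13).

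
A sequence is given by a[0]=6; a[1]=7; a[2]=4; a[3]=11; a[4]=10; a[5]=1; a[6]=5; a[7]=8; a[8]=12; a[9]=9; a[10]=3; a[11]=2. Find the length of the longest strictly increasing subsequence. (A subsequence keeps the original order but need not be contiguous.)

4

Track the smallest tail for each achievable length (strict):
6 → extends → [6]
7 → extends → [6, 7]
4 → replaces 6 → [4, 7]
11 → extends → [4, 7, 11]
10 → replaces 11 → [4, 7, 10]
1 → replaces 4 → [1, 7, 10]
5 → replaces 7 → [1, 5, 10]
8 → replaces 10 → [1, 5, 8]
12 → extends → [1, 5, 8, 12]
9 → replaces 12 → [1, 5, 8, 9]
3 → replaces 5 → [1, 3, 8, 9]
2 → replaces 3 → [1, 2, 8, 9]
Four tails, so the longest strictly increasing subsequence has length 4 (e.g. 6, 7, 11, 12).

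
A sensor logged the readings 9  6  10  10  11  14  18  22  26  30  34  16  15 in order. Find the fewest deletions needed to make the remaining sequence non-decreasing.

Fewest deletions = n − (longest non-decreasing subsequence).
Patience tails:
9 → extends → [9]
6 → replaces 9 → [6]
10 → extends → [6, 10]
10 → extends → [6, 10, 10]
11 → extends → [6, 10, 10, 11]
14 → extends → [6, 10, 10, 11, 14]
18 → extends → [6, 10, 10, 11, 14, 18]
22 → extends → [6, 10, 10, 11, 14, 18, 22]
26 → extends → [6, 10, 10, 11, 14, 18, 22, 26]
30 → extends → [6, 10, 10, 11, 14, 18, 22, 26, 30]
34 → extends → [6, 10, 10, 11, 14, 18, 22, 26, 30, 34]
16 → replaces 18 → [6, 10, 10, 11, 14, 16, 22, 26, 30, 34]
15 → replaces 16 → [6, 10, 10, 11, 14, 15, 22, 26, 30, 34]
Longest non-decreasing subsequence has length 10, so deletions = 13 − 10 = 3.

3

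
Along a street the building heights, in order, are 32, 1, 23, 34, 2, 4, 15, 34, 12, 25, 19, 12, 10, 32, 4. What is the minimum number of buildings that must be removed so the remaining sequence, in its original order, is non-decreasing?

Fewest deletions = n − (longest non-decreasing subsequence).
i:      1  2  3  4  5  6  7  8  9 10 11 12 13 14 15
a[i]:  32  1 23 34  2  4 15 34 12 25 19 12 10 32  4
dp:     1  1  2  3  2  3  4  5  4  5  5  5  4  6  4
max dp = 6, so deletions = 15 − 6 = 9.

9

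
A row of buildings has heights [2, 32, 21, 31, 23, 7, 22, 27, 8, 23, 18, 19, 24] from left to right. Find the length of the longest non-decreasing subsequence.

6

Track the smallest tail for each achievable length (allowing ties):
2 → extends → [2]
32 → extends → [2, 32]
21 → replaces 32 → [2, 21]
31 → extends → [2, 21, 31]
23 → replaces 31 → [2, 21, 23]
7 → replaces 21 → [2, 7, 23]
22 → replaces 23 → [2, 7, 22]
27 → extends → [2, 7, 22, 27]
8 → replaces 22 → [2, 7, 8, 27]
23 → replaces 27 → [2, 7, 8, 23]
18 → replaces 23 → [2, 7, 8, 18]
19 → extends → [2, 7, 8, 18, 19]
24 → extends → [2, 7, 8, 18, 19, 24]
Six tails, so the longest non-decreasing subsequence has length 6 (e.g. 2, 7, 8, 18, 19, 24).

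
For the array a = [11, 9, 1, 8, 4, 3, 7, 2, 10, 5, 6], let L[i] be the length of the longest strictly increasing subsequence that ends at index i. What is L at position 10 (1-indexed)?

dp[i] = 1 + max{dp[j] : j<i, a[j]<a[i]} (or 1 if no such j):
i:      1  2  3  4  5  6  7  8  9 10 11
a[i]:  11  9  1  8  4  3  7  2 10  5  6
dp:     1  1  1  2  2  2  3  2  4  3  4
At index 10 the value is 3.

3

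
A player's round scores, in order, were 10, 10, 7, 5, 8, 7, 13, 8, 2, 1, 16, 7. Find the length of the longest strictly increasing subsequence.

4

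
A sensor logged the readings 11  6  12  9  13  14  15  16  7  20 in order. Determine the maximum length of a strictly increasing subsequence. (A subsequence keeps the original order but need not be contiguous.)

7

Track the smallest tail for each achievable length (strict):
11 → extends → [11]
6 → replaces 11 → [6]
12 → extends → [6, 12]
9 → replaces 12 → [6, 9]
13 → extends → [6, 9, 13]
14 → extends → [6, 9, 13, 14]
15 → extends → [6, 9, 13, 14, 15]
16 → extends → [6, 9, 13, 14, 15, 16]
7 → replaces 9 → [6, 7, 13, 14, 15, 16]
20 → extends → [6, 7, 13, 14, 15, 16, 20]
Seven tails, so the longest strictly increasing subsequence has length 7 (e.g. 11, 12, 13, 14, 15, 16, 20).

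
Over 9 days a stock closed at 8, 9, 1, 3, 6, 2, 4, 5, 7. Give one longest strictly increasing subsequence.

1, 3, 4, 5, 7

Patience tails give the LIS length; then backtrack through the dp parents:
8 → extends → [8]
9 → extends → [8, 9]
1 → replaces 8 → [1, 9]
3 → replaces 9 → [1, 3]
6 → extends → [1, 3, 6]
2 → replaces 3 → [1, 2, 6]
4 → replaces 6 → [1, 2, 4]
5 → extends → [1, 2, 4, 5]
7 → extends → [1, 2, 4, 5, 7]
Length 5; one witness is 1, 3, 4, 5, 7.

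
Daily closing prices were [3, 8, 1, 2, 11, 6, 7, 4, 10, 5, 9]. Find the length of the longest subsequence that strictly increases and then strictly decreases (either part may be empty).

6

inc[i] = longest strictly increasing subsequence ending at i; dec[i] = longest strictly decreasing subsequence starting at i:
i:      1  2  3  4  5  6  7  8  9 10 11
a[i]:   3  8  1  2 11  6  7  4 10  5  9
inc:    1  2  1  2  3  3  4  3  5  4  5
dec:    2  3  1  1  3  2  2  1  2  1  1
Best peak at i=9 (value 10): inc=5, dec=2, length 5+2−1 = 6.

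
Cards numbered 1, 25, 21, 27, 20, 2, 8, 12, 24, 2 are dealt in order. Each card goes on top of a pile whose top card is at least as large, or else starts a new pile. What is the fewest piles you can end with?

5

Place each on the leftmost legal pile:
1 → new pile 1 (tops now [1])
25 → new pile 2 (tops now [1, 25])
21 → pile 2 (tops now [1, 21])
27 → new pile 3 (tops now [1, 21, 27])
20 → pile 2 (tops now [1, 20, 27])
2 → pile 2 (tops now [1, 2, 27])
8 → pile 3 (tops now [1, 2, 8])
12 → new pile 4 (tops now [1, 2, 8, 12])
24 → new pile 5 (tops now [1, 2, 8, 12, 24])
2 → pile 2 (tops now [1, 2, 8, 12, 24])
Five piles.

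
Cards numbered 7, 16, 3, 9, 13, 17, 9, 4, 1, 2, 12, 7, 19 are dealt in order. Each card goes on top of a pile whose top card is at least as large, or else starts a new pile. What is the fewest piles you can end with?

5

Place each on the leftmost legal pile:
7 → new pile 1 (tops now [7])
16 → new pile 2 (tops now [7, 16])
3 → pile 1 (tops now [3, 16])
9 → pile 2 (tops now [3, 9])
13 → new pile 3 (tops now [3, 9, 13])
17 → new pile 4 (tops now [3, 9, 13, 17])
9 → pile 2 (tops now [3, 9, 13, 17])
4 → pile 2 (tops now [3, 4, 13, 17])
1 → pile 1 (tops now [1, 4, 13, 17])
2 → pile 2 (tops now [1, 2, 13, 17])
12 → pile 3 (tops now [1, 2, 12, 17])
7 → pile 3 (tops now [1, 2, 7, 17])
19 → new pile 5 (tops now [1, 2, 7, 17, 19])
Five piles.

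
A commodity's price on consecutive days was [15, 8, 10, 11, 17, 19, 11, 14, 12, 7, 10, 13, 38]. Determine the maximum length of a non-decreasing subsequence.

Let dp[i] be the length of the longest such subsequence ending at index i:
i:      1  2  3  4  5  6  7  8  9 10 11 12 13
a[i]:  15  8 10 11 17 19 11 14 12  7 10 13 38
dp:     1  1  2  3  4  5  4  5  5  1  3  6  7
Maximum dp value is 7.

7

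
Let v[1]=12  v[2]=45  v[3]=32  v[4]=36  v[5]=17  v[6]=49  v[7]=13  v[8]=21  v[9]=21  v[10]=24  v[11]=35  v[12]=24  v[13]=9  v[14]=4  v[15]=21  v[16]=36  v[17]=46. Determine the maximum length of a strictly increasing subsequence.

Let dp[i] be the length of the longest such subsequence ending at index i:
i:      1  2  3  4  5  6  7  8  9 10 11 12 13 14 15 16 17
v[i]:  12 45 32 36 17 49 13 21 21 24 35 24  9  4 21 36 46
dp:     1  2  2  3  2  4  2  3  3  4  5  4  1  1  3  6  7
Maximum dp value is 7.

7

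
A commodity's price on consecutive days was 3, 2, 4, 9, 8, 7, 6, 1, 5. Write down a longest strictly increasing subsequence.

3, 4, 9

Patience tails give the LIS length; then backtrack through the dp parents:
3 → extends → [3]
2 → replaces 3 → [2]
4 → extends → [2, 4]
9 → extends → [2, 4, 9]
8 → replaces 9 → [2, 4, 8]
7 → replaces 8 → [2, 4, 7]
6 → replaces 7 → [2, 4, 6]
1 → replaces 2 → [1, 4, 6]
5 → replaces 6 → [1, 4, 5]
Length 3; one witness is 3, 4, 9.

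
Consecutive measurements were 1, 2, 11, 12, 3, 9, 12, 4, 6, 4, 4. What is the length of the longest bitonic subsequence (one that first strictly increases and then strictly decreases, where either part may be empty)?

inc[i] = longest strictly increasing subsequence ending at i; dec[i] = longest strictly decreasing subsequence starting at i:
i:      1  2  3  4  5  6  7  8  9 10 11
a[i]:   1  2 11 12  3  9 12  4  6  4  4
inc:    1  2  3  4  3  4  5  4  5  4  4
dec:    1  1  4  4  1  3  3  1  2  1  1
Best peak at i=4 (value 12): inc=4, dec=4, length 4+4−1 = 7.

7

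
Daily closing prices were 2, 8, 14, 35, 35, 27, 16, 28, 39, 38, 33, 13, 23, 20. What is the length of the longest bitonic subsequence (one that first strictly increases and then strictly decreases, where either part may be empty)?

inc[i] = longest strictly increasing subsequence ending at i; dec[i] = longest strictly decreasing subsequence starting at i:
i:      1  2  3  4  5  6  7  8  9 10 11 12 13 14
a[i]:   2  8 14 35 35 27 16 28 39 38 33 13 23 20
inc:    1  2  3  4  4  4  4  5  6  6  6  3  5  5
dec:    1  1  2  4  4  3  2  3  5  4  3  1  2  1
Best peak at i=9 (value 39): inc=6, dec=5, length 6+5−1 = 10.

10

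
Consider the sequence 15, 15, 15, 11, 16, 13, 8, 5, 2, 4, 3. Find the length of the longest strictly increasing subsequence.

2

Track the smallest tail for each achievable length (strict):
15 → extends → [15]
15 → already a tail → [15]
15 → already a tail → [15]
11 → replaces 15 → [11]
16 → extends → [11, 16]
13 → replaces 16 → [11, 13]
8 → replaces 11 → [8, 13]
5 → replaces 8 → [5, 13]
2 → replaces 5 → [2, 13]
4 → replaces 13 → [2, 4]
3 → replaces 4 → [2, 3]
Two tails, so the longest strictly increasing subsequence has length 2 (e.g. 15, 16).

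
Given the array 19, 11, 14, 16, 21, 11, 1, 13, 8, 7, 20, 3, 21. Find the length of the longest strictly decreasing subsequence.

6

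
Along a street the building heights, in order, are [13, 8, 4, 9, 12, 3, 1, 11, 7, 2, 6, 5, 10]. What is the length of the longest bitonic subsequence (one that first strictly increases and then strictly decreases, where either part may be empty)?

inc[i] = longest strictly increasing subsequence ending at i; dec[i] = longest strictly decreasing subsequence starting at i:
i:      1  2  3  4  5  6  7  8  9 10 11 12 13
a[i]:  13  8  4  9 12  3  1 11  7  2  6  5 10
inc:    1  1  1  2  3  1  1  3  2  2  3  3  4
dec:    6  4  3  4  5  2  1  4  3  1  2  1  1
Best peak at i=5 (value 12): inc=3, dec=5, length 3+5−1 = 7.

7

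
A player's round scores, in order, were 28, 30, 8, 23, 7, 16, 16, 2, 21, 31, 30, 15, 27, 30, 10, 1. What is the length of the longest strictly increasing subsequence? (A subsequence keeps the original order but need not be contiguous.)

5

Track the smallest tail for each achievable length (strict):
28 → extends → [28]
30 → extends → [28, 30]
8 → replaces 28 → [8, 30]
23 → replaces 30 → [8, 23]
7 → replaces 8 → [7, 23]
16 → replaces 23 → [7, 16]
16 → already a tail → [7, 16]
2 → replaces 7 → [2, 16]
21 → extends → [2, 16, 21]
31 → extends → [2, 16, 21, 31]
30 → replaces 31 → [2, 16, 21, 30]
15 → replaces 16 → [2, 15, 21, 30]
27 → replaces 30 → [2, 15, 21, 27]
30 → extends → [2, 15, 21, 27, 30]
10 → replaces 15 → [2, 10, 21, 27, 30]
1 → replaces 2 → [1, 10, 21, 27, 30]
Five tails, so the longest strictly increasing subsequence has length 5 (e.g. 8, 16, 21, 27, 30).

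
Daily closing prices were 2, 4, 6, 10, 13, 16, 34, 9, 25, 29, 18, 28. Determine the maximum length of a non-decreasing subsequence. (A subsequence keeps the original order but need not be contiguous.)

Track the smallest tail for each achievable length (allowing ties):
2 → extends → [2]
4 → extends → [2, 4]
6 → extends → [2, 4, 6]
10 → extends → [2, 4, 6, 10]
13 → extends → [2, 4, 6, 10, 13]
16 → extends → [2, 4, 6, 10, 13, 16]
34 → extends → [2, 4, 6, 10, 13, 16, 34]
9 → replaces 10 → [2, 4, 6, 9, 13, 16, 34]
25 → replaces 34 → [2, 4, 6, 9, 13, 16, 25]
29 → extends → [2, 4, 6, 9, 13, 16, 25, 29]
18 → replaces 25 → [2, 4, 6, 9, 13, 16, 18, 29]
28 → replaces 29 → [2, 4, 6, 9, 13, 16, 18, 28]
Eight tails, so the longest non-decreasing subsequence has length 8 (e.g. 2, 4, 6, 10, 13, 16, 25, 29).

8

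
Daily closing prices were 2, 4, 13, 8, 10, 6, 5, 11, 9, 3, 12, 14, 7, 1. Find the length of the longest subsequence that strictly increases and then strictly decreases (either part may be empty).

9

inc[i] = longest strictly increasing subsequence ending at i; dec[i] = longest strictly decreasing subsequence starting at i:
i:      1  2  3  4  5  6  7  8  9 10 11 12 13 14
a[i]:   2  4 13  8 10  6  5 11  9  3 12 14  7  1
inc:    1  2  3  3  4  3  3  5  4  2  6  7  4  1
dec:    2  3  6  5  5  4  3  4  3  2  3  3  2  1
Best peak at i=12 (value 14): inc=7, dec=3, length 7+3−1 = 9.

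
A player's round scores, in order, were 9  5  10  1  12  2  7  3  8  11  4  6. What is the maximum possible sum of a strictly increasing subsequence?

Let S[i] be the best sum of a strictly increasing subsequence ending at i:
i:      1  2  3  4  5  6  7  8  9 10 11 12
a[i]:   9  5 10  1 12  2  7  3  8 11  4  6
S:      9  5 19  1 31  3 12  6 20 31 10 16
Maximum is 31 (e.g. 9 + 10 + 12).

31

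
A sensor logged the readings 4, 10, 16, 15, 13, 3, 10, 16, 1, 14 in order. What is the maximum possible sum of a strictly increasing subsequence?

Let S[i] be the best sum of a strictly increasing subsequence ending at i:
i:      1  2  3  4  5  6  7  8  9 10
a[i]:   4 10 16 15 13  3 10 16  1 14
S:      4 14 30 29 27  3 14 45  1 41
Maximum is 45 (e.g. 4 + 10 + 15 + 16).

45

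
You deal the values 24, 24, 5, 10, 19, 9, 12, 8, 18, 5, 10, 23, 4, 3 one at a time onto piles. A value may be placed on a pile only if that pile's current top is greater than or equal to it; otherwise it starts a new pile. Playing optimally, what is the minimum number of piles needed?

5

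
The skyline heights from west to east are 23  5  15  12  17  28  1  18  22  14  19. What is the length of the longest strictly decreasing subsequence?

4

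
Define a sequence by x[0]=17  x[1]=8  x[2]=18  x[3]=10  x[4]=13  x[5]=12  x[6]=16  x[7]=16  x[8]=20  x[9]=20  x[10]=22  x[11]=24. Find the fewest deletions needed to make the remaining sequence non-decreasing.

Fewest deletions = n − (longest non-decreasing subsequence).
i:      0  1  2  3  4  5  6  7  8  9 10 11
x[i]:  17  8 18 10 13 12 16 16 20 20 22 24
dp:     1  1  2  2  3  3  4  5  6  7  8  9
max dp = 9, so deletions = 12 − 9 = 3.

3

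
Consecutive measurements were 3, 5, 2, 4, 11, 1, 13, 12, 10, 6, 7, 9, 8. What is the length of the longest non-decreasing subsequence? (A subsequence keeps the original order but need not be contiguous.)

Track the smallest tail for each achievable length (allowing ties):
3 → extends → [3]
5 → extends → [3, 5]
2 → replaces 3 → [2, 5]
4 → replaces 5 → [2, 4]
11 → extends → [2, 4, 11]
1 → replaces 2 → [1, 4, 11]
13 → extends → [1, 4, 11, 13]
12 → replaces 13 → [1, 4, 11, 12]
10 → replaces 11 → [1, 4, 10, 12]
6 → replaces 10 → [1, 4, 6, 12]
7 → replaces 12 → [1, 4, 6, 7]
9 → extends → [1, 4, 6, 7, 9]
8 → replaces 9 → [1, 4, 6, 7, 8]
Five tails, so the longest non-decreasing subsequence has length 5 (e.g. 3, 5, 6, 7, 9).

5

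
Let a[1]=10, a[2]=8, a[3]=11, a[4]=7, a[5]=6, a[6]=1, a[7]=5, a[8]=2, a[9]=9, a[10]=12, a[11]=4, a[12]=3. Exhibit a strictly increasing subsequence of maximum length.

1, 5, 9, 12

Patience tails give the LIS length; then backtrack through the dp parents:
10 → extends → [10]
8 → replaces 10 → [8]
11 → extends → [8, 11]
7 → replaces 8 → [7, 11]
6 → replaces 7 → [6, 11]
1 → replaces 6 → [1, 11]
5 → replaces 11 → [1, 5]
2 → replaces 5 → [1, 2]
9 → extends → [1, 2, 9]
12 → extends → [1, 2, 9, 12]
4 → replaces 9 → [1, 2, 4, 12]
3 → replaces 4 → [1, 2, 3, 12]
Length 4; one witness is 1, 5, 9, 12.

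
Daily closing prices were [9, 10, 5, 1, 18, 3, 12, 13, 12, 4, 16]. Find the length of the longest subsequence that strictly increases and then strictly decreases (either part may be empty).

inc[i] = longest strictly increasing subsequence ending at i; dec[i] = longest strictly decreasing subsequence starting at i:
i:      1  2  3  4  5  6  7  8  9 10 11
a[i]:   9 10  5  1 18  3 12 13 12  4 16
inc:    1  2  1  1  3  2  3  4  3  3  5
dec:    3  3  2  1  4  1  2  3  2  1  1
Best peak at i=5 (value 18): inc=3, dec=4, length 3+4−1 = 6.

6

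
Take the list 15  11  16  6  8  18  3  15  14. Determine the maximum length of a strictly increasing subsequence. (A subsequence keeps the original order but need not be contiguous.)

Track the smallest tail for each achievable length (strict):
15 → extends → [15]
11 → replaces 15 → [11]
16 → extends → [11, 16]
6 → replaces 11 → [6, 16]
8 → replaces 16 → [6, 8]
18 → extends → [6, 8, 18]
3 → replaces 6 → [3, 8, 18]
15 → replaces 18 → [3, 8, 15]
14 → replaces 15 → [3, 8, 14]
Three tails, so the longest strictly increasing subsequence has length 3 (e.g. 15, 16, 18).

3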